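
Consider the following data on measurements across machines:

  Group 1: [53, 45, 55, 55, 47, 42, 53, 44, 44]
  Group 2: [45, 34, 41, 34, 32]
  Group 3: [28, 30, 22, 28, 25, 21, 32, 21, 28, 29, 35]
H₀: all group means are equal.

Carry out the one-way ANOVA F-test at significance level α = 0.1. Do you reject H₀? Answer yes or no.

Group means [48.67, 37.20, 27.18], grand mean 36.920
SSB = Σnᵢ(x̄ᵢ−x̄)² = 2285.404; SSW = ΣΣ(x−x̄ᵢ)² = 550.436
MSB = 2285.404/2 = 1142.7018; MSW = 550.436/22 = 25.0198
F = MSB/MSW = 45.6718
df = (2, 22)
p-value (upper-tail) = 0.00000
At α=0.1: p < α → reject H₀

reject H₀: yes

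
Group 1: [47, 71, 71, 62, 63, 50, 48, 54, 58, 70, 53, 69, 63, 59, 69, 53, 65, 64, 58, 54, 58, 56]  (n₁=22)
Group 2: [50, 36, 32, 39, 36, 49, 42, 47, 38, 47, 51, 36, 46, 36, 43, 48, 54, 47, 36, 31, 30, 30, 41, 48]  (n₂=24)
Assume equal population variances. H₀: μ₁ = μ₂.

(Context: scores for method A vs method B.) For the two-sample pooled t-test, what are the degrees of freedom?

df = n₁ + n₂ − 2 = 22 + 24 − 2 = 44

degrees of freedom = 44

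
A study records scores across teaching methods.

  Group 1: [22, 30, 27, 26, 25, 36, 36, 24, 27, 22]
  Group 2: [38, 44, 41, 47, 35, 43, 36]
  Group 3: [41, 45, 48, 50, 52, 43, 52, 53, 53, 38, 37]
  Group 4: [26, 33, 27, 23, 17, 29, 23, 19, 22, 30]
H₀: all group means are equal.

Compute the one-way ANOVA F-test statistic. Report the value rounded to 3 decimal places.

Group means [27.50, 40.57, 46.55, 24.90], grand mean 34.737
SSB = Σnᵢ(x̄ᵢ−x̄)² = 3263.527; SSW = ΣΣ(x−x̄ᵢ)² = 943.842
MSB = 3263.527/3 = 1087.8423; MSW = 943.842/34 = 27.7600
F = MSB/MSW = 39.1873
df = (3, 34)

test statistic = 39.187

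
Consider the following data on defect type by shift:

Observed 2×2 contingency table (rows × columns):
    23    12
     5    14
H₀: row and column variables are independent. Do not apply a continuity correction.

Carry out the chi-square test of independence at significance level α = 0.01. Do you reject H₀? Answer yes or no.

reject H₀: yes

Row totals [35, 19], col totals [28, 26], n=54
χ² = (23−18.15)²/18.15 + (12−16.85)²/16.85 + (5−9.85)²/9.85 + (14−9.15)²/9.15 = 7.6567
df = 1
p-value (upper-tail) = 0.00566
At α=0.01: p < α → reject H₀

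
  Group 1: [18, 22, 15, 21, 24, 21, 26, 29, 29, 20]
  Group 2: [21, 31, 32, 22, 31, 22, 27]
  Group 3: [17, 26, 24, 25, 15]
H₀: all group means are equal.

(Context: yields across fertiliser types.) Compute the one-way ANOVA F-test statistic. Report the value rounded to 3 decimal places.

test statistic = 2.169

Group means [22.50, 26.57, 21.40], grand mean 23.545
SSB = Σnᵢ(x̄ᵢ−x̄)² = 98.040; SSW = ΣΣ(x−x̄ᵢ)² = 429.414
MSB = 98.040/2 = 49.0201; MSW = 429.414/19 = 22.6008
F = MSB/MSW = 2.1690
df = (2, 19)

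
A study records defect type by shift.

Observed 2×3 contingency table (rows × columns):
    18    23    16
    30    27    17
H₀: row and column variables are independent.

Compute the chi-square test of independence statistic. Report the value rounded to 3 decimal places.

test statistic = 1.164

Row totals [57, 74], col totals [48, 50, 33], n=131
χ² = (18−20.89)²/20.89 + (23−21.76)²/21.76 + (16−14.36)²/14.36 + (30−27.11)²/27.11 + (27−28.24)²/28.24 + (17−18.64)²/18.64 = 1.1638
df = 2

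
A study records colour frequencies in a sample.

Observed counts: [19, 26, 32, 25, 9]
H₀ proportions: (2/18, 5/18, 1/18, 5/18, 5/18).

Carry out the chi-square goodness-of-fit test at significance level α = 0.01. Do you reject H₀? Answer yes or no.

reject H₀: yes

n = 111; E_i = n·p_i = [12.33, 30.83, 6.17, 30.83, 30.83]
χ² = (19−12.33)²/12.33 + (26−30.83)²/30.83 + (32−6.17)²/6.17 + (25−30.83)²/30.83 + (9−30.83)²/30.83 = 129.1459
df = 4
p-value (upper-tail) = 0.00000
At α=0.01: p < α → reject H₀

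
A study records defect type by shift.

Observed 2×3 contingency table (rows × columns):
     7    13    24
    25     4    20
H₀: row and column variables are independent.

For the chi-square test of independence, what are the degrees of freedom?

df = (r−1)(c−1) = (2−1)·(3−1) = 2

degrees of freedom = 2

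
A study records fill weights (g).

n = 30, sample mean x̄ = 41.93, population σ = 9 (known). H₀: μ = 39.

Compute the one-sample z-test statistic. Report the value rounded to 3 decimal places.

test statistic = 1.783

SE = σ/√n = 9/√30 = 1.6432
z = (x̄−μ₀)/SE = (41.93−39)/1.6432 = 1.7831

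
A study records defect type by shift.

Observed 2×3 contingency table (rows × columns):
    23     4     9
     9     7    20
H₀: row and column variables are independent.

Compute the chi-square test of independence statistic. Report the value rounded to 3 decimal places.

test statistic = 11.116

Row totals [36, 36], col totals [32, 11, 29], n=72
χ² = (23−16.00)²/16.00 + (4−5.50)²/5.50 + (9−14.50)²/14.50 + (9−16.00)²/16.00 + (7−5.50)²/5.50 + (20−14.50)²/14.50 = 11.1156
df = 2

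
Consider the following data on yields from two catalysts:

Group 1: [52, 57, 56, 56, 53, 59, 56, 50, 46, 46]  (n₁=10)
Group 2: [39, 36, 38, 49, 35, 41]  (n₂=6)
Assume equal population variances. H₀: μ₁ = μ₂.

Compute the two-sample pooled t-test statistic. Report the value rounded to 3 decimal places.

test statistic = 5.491

x̄₁=53.100, s₁=4.557, n₁=10
x̄₂=39.667, s₂=5.046, n₂=6
s_p² = [9·4.557² + 5·5.046²]/14 = 22.4452
SE = √(s_p²·(1/10+1/6)) = 2.4465
t = (53.100−39.667)/2.4465 = 5.4908
df = 14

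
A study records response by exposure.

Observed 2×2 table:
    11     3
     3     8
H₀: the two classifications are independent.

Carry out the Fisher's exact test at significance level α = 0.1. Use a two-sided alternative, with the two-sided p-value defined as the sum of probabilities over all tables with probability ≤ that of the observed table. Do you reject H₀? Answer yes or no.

reject H₀: yes

Margins: r₁=14, r₂=11, c₁=14, c₂=11, n=25
p_obs = C(14,11)·C(11,3)/C(25,14); sum pmf over tables with pmf ≤ p_obs
p-value (two-sided) = 0.01718
At α=0.1: p < α → reject H₀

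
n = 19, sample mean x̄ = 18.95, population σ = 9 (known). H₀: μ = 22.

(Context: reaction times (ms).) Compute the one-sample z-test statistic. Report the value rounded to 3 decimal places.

SE = σ/√n = 9/√19 = 2.0647
z = (x̄−μ₀)/SE = (18.95−22)/2.0647 = -1.4772

test statistic = -1.477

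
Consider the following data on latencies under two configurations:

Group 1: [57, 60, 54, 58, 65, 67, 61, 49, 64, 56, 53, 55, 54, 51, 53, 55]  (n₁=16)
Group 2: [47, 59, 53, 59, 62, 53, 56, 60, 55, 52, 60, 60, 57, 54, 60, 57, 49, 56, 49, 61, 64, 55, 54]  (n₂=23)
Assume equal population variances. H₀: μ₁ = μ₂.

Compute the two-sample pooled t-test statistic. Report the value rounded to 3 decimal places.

test statistic = 0.536

x̄₁=57.000, s₁=5.151, n₁=16
x̄₂=56.174, s₂=4.428, n₂=23
s_p² = [15·5.151² + 22·4.428²]/37 = 22.4136
SE = √(s_p²·(1/16+1/23)) = 1.5412
t = (57.000−56.174)/1.5412 = 0.5360
df = 37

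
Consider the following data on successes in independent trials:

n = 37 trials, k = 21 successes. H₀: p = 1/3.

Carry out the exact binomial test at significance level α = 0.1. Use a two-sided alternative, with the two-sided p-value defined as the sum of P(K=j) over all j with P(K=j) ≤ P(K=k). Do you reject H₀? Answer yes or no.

reject H₀: yes

Exact binomial: n=37, k=21, p₀=1/3=0.3333
P(X=j) = C(n,j)·p₀^j·(1−p₀)^(n−j); p = Σ P(X=j) over j with P(X=j) ≤ P(X=21)
p-value (two-sided) = 0.00448
At α=0.1: p < α → reject H₀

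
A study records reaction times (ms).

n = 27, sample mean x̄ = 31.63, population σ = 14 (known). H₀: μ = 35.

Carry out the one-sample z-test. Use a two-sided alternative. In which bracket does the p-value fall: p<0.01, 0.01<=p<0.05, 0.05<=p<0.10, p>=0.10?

p-value bracket: p>=0.10

SE = σ/√n = 14/√27 = 2.6943
z = (x̄−μ₀)/SE = (31.63−35)/2.6943 = -1.2508
p-value (two-sided) = 0.21101
→ bracket: p>=0.10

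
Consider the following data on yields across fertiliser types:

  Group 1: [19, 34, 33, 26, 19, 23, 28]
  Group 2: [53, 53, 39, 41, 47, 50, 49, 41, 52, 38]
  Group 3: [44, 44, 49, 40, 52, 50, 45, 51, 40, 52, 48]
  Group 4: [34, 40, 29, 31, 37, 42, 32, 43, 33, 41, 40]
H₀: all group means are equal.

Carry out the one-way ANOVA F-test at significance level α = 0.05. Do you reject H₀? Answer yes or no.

reject H₀: yes

Group means [26.00, 46.30, 46.82, 36.55], grand mean 40.051
SSB = Σnᵢ(x̄ᵢ−x̄)² = 2411.434; SSW = ΣΣ(x−x̄ᵢ)² = 988.464
MSB = 2411.434/3 = 803.8113; MSW = 988.464/35 = 28.2418
F = MSB/MSW = 28.4617
df = (3, 35)
p-value (upper-tail) = 0.00000
At α=0.05: p < α → reject H₀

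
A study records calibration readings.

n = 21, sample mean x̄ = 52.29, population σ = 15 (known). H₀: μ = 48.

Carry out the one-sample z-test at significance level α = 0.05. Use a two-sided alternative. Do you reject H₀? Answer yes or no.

SE = σ/√n = 15/√21 = 3.2733
z = (x̄−μ₀)/SE = (52.29−48)/3.2733 = 1.3106
p-value (two-sided) = 0.18999
At α=0.05: p ≥ α → fail to reject H₀

reject H₀: no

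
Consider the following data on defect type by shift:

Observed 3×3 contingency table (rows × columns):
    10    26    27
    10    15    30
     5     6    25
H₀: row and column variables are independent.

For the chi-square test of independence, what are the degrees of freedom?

degrees of freedom = 4

df = (r−1)(c−1) = (3−1)·(3−1) = 4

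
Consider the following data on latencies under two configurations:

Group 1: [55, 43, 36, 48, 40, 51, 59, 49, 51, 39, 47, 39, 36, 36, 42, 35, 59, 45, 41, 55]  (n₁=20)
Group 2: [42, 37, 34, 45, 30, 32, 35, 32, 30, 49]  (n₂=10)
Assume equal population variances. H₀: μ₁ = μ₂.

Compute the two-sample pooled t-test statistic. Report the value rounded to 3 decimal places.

test statistic = 3.017

x̄₁=45.300, s₁=7.814, n₁=20
x̄₂=36.600, s₂=6.603, n₂=10
s_p² = [19·7.814² + 9·6.603²]/28 = 55.4500
SE = √(s_p²·(1/20+1/10)) = 2.8840
t = (45.300−36.600)/2.8840 = 3.0166
df = 28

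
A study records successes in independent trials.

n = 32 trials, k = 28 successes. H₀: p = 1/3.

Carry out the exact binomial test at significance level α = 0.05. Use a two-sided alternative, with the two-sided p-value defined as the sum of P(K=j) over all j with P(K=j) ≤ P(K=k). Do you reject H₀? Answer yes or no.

reject H₀: yes

Exact binomial: n=32, k=28, p₀=1/3=0.3333
P(X=j) = C(n,j)·p₀^j·(1−p₀)^(n−j); p = Σ P(X=j) over j with P(X=j) ≤ P(X=28)
p-value (two-sided) = 0.00000
At α=0.05: p < α → reject H₀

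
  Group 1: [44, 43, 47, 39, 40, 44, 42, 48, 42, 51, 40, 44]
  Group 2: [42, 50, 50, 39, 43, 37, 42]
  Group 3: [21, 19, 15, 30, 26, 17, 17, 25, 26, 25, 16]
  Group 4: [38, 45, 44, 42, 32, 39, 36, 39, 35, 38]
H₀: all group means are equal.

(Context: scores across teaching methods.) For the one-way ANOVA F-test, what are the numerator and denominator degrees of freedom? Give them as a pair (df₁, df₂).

degrees of freedom = [3, 36]

k = 4 groups, N = 40 total
df = (k−1, N−k) = (4−1, 40−4) = (3, 36)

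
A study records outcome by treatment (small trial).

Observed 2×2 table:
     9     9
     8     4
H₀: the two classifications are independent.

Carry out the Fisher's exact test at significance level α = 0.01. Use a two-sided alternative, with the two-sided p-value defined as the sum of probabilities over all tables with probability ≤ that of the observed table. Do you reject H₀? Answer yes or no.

Margins: r₁=18, r₂=12, c₁=17, c₂=13, n=30
p_obs = C(18,9)·C(12,8)/C(30,17); sum pmf over tables with pmf ≤ p_obs
p-value (two-sided) = 0.46508
At α=0.01: p ≥ α → fail to reject H₀

reject H₀: no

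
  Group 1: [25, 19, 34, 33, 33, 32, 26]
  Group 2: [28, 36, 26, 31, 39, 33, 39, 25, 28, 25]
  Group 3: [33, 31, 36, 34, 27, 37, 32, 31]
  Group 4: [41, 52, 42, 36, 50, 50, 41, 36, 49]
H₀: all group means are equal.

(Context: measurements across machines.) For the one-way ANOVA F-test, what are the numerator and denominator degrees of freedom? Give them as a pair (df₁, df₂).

k = 4 groups, N = 34 total
df = (k−1, N−k) = (4−1, 34−4) = (3, 30)

degrees of freedom = [3, 30]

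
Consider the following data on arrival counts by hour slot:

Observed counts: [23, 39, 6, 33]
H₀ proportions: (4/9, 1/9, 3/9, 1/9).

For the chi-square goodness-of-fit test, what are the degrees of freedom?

degrees of freedom = 3

df = k − 1 = 4 − 1 = 3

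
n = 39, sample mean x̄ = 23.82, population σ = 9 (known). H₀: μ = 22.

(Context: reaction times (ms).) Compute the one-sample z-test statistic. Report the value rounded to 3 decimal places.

SE = σ/√n = 9/√39 = 1.4412
z = (x̄−μ₀)/SE = (23.82−22)/1.4412 = 1.2629

test statistic = 1.263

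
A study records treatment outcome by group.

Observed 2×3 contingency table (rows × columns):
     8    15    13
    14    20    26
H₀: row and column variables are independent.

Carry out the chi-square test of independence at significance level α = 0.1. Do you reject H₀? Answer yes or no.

Row totals [36, 60], col totals [22, 35, 39], n=96
χ² = (8−8.25)²/8.25 + (15−13.12)²/13.12 + (13−14.62)²/14.62 + (14−13.75)²/13.75 + (20−21.88)²/21.88 + (26−24.38)²/24.38 = 0.7296
df = 2
p-value (upper-tail) = 0.69434
At α=0.1: p ≥ α → fail to reject H₀

reject H₀: no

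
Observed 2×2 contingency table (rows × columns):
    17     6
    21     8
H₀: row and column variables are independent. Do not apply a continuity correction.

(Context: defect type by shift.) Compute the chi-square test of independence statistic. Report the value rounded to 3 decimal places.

Row totals [23, 29], col totals [38, 14], n=52
χ² = (17−16.81)²/16.81 + (6−6.19)²/6.19 + (21−21.19)²/21.19 + (8−7.81)²/7.81 = 0.0147
df = 1

test statistic = 0.015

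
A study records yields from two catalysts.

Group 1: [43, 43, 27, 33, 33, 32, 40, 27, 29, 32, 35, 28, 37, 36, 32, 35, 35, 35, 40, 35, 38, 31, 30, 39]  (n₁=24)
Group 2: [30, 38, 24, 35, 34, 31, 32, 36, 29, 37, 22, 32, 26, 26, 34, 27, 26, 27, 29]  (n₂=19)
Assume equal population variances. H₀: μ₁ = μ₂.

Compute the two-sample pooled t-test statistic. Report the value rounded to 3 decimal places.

test statistic = 2.908

x̄₁=34.375, s₁=4.604, n₁=24
x̄₂=30.263, s₂=4.605, n₂=19
s_p² = [23·4.604² + 18·4.605²]/41 = 21.2027
SE = √(s_p²·(1/24+1/19)) = 1.4140
t = (34.375−30.263)/1.4140 = 2.9080
df = 41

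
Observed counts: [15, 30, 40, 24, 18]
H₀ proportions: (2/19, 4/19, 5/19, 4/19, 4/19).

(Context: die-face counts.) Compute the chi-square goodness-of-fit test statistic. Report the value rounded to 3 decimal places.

n = 127; E_i = n·p_i = [13.37, 26.74, 33.42, 26.74, 26.74]
χ² = (15−13.37)²/13.37 + (30−26.74)²/26.74 + (40−33.42)²/33.42 + (24−26.74)²/26.74 + (18−26.74)²/26.74 = 5.0276
df = 4

test statistic = 5.028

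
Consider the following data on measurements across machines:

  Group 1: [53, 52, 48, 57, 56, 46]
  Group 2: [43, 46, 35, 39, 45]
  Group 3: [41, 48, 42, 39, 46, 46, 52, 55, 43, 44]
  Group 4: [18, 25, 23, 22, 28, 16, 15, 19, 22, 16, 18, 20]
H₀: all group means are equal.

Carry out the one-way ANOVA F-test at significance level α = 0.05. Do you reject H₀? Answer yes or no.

Group means [52.00, 41.60, 45.60, 20.17], grand mean 36.909
SSB = Σnᵢ(x̄ᵢ−x̄)² = 5595.461; SSW = ΣΣ(x−x̄ᵢ)² = 571.267
MSB = 5595.461/3 = 1865.1535; MSW = 571.267/29 = 19.6989
F = MSB/MSW = 94.6834
df = (3, 29)
p-value (upper-tail) = 0.00000
At α=0.05: p < α → reject H₀

reject H₀: yes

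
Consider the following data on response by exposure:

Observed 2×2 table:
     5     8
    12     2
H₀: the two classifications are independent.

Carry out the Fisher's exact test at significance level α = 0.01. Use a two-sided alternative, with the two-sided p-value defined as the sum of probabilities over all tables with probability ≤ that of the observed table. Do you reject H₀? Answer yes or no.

reject H₀: no

Margins: r₁=13, r₂=14, c₁=17, c₂=10, n=27
p_obs = C(13,5)·C(14,12)/C(27,17); sum pmf over tables with pmf ≤ p_obs
p-value (two-sided) = 0.01831
At α=0.01: p ≥ α → fail to reject H₀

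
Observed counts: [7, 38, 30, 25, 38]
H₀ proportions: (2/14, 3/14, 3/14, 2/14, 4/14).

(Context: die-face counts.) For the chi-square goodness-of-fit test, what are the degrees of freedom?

df = k − 1 = 5 − 1 = 4

degrees of freedom = 4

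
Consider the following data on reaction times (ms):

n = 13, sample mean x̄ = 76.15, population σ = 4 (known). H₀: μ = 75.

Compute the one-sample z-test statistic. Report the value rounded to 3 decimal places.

test statistic = 1.037

SE = σ/√n = 4/√13 = 1.1094
z = (x̄−μ₀)/SE = (76.15−75)/1.1094 = 1.0366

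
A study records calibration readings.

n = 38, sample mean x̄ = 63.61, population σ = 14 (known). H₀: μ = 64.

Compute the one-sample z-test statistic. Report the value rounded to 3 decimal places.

SE = σ/√n = 14/√38 = 2.2711
z = (x̄−μ₀)/SE = (63.61−64)/2.2711 = -0.1717

test statistic = -0.172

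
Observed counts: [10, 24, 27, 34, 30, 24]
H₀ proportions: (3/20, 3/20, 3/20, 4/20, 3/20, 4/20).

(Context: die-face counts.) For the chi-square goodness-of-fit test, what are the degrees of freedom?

degrees of freedom = 5

df = k − 1 = 6 − 1 = 5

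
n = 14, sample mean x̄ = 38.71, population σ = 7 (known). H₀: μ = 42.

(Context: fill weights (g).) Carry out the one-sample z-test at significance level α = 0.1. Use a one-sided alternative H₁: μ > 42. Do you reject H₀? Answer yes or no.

reject H₀: no

SE = σ/√n = 7/√14 = 1.8708
z = (x̄−μ₀)/SE = (38.71−42)/1.8708 = -1.7586
p-value (one-sided, H₁ greater) = 0.96068
At α=0.1: p ≥ α → fail to reject H₀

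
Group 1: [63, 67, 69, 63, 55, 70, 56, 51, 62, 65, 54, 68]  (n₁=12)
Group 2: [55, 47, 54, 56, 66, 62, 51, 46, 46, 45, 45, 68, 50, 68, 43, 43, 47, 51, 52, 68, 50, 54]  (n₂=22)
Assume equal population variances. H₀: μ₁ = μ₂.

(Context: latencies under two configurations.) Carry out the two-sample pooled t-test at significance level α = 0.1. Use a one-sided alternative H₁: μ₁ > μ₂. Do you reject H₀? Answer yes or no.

reject H₀: yes

x̄₁=61.917, s₁=6.431, n₁=12
x̄₂=53.045, s₂=8.352, n₂=22
s_p² = [11·6.431² + 21·8.352²]/32 = 59.9960
SE = √(s_p²·(1/12+1/22)) = 2.7797
t = (61.917−53.045)/2.7797 = 3.1914
df = 32
p-value (one-sided, H₁ greater) = 0.00158
At α=0.1: p < α → reject H₀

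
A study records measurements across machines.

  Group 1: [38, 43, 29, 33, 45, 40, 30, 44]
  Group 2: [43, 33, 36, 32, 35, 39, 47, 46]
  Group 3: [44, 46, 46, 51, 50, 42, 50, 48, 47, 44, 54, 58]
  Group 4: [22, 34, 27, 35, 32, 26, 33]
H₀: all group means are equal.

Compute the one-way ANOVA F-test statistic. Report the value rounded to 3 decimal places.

Group means [37.75, 38.88, 48.33, 29.86], grand mean 40.057
SSB = Σnᵢ(x̄ᵢ−x̄)² = 1603.987; SSW = ΣΣ(x−x̄ᵢ)² = 893.899
MSB = 1603.987/3 = 534.6623; MSW = 893.899/31 = 28.8354
F = MSB/MSW = 18.5418
df = (3, 31)

test statistic = 18.542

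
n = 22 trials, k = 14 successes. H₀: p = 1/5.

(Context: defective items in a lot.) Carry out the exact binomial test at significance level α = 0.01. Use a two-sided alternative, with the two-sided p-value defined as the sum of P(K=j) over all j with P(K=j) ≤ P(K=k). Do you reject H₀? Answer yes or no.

Exact binomial: n=22, k=14, p₀=1/5=0.2000
P(X=j) = C(n,j)·p₀^j·(1−p₀)^(n−j); p = Σ P(X=j) over j with P(X=j) ≤ P(X=14)
p-value (two-sided) = 0.00001
At α=0.01: p < α → reject H₀

reject H₀: yes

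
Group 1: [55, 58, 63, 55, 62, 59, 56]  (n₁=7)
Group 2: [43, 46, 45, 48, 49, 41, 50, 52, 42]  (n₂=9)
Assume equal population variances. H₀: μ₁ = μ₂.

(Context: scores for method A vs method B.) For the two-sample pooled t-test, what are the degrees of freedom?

df = n₁ + n₂ − 2 = 7 + 9 − 2 = 14

degrees of freedom = 14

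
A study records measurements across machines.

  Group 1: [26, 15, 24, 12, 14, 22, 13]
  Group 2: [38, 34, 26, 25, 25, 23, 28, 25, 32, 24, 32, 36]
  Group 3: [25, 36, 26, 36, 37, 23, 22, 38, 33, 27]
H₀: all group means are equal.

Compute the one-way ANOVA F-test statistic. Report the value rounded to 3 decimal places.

test statistic = 11.051

Group means [18.00, 29.00, 30.30], grand mean 26.793
SSB = Σnᵢ(x̄ᵢ−x̄)² = 722.659; SSW = ΣΣ(x−x̄ᵢ)² = 850.100
MSB = 722.659/2 = 361.3293; MSW = 850.100/26 = 32.6962
F = MSB/MSW = 11.0511
df = (2, 26)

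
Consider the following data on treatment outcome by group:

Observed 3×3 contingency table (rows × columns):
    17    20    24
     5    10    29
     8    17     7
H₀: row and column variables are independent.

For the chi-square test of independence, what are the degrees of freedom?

df = (r−1)(c−1) = (3−1)·(3−1) = 4

degrees of freedom = 4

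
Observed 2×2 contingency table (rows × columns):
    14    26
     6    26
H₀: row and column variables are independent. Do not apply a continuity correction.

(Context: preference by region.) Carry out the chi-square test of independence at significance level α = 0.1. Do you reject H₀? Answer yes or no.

Row totals [40, 32], col totals [20, 52], n=72
χ² = (14−11.11)²/11.11 + (26−28.89)²/28.89 + (6−8.89)²/8.89 + (26−23.11)²/23.11 = 2.3400
df = 1
p-value (upper-tail) = 0.12609
At α=0.1: p ≥ α → fail to reject H₀

reject H₀: no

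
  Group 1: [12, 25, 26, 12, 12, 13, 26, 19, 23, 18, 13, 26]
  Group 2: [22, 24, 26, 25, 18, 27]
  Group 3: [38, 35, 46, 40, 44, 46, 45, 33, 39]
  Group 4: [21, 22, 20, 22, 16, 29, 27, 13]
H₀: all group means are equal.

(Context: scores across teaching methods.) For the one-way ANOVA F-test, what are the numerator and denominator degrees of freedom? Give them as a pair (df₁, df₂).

k = 4 groups, N = 35 total
df = (k−1, N−k) = (4−1, 35−4) = (3, 31)

degrees of freedom = [3, 31]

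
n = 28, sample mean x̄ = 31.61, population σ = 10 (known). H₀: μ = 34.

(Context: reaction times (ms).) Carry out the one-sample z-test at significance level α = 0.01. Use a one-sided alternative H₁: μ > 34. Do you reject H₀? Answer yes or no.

reject H₀: no

SE = σ/√n = 10/√28 = 1.8898
z = (x̄−μ₀)/SE = (31.61−34)/1.8898 = -1.2647
p-value (one-sided, H₁ greater) = 0.89701
At α=0.01: p ≥ α → fail to reject H₀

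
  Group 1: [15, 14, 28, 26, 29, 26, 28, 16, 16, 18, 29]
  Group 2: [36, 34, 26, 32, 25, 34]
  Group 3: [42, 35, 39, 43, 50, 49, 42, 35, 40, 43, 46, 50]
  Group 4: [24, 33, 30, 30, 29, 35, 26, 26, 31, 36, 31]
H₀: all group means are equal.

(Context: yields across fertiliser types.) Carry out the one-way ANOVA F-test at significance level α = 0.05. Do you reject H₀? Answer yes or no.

reject H₀: yes

Group means [22.27, 31.17, 42.83, 30.09], grand mean 31.925
SSB = Σnᵢ(x̄ᵢ−x̄)² = 2493.184; SSW = ΣΣ(x−x̄ᵢ)² = 945.591
MSB = 2493.184/3 = 831.0614; MSW = 945.591/36 = 26.2664
F = MSB/MSW = 31.6397
df = (3, 36)
p-value (upper-tail) = 0.00000
At α=0.05: p < α → reject H₀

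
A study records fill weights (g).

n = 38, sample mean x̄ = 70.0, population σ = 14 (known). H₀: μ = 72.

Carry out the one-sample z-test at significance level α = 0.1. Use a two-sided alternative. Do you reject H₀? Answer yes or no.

SE = σ/√n = 14/√38 = 2.2711
z = (x̄−μ₀)/SE = (70.0−72)/2.2711 = -0.8806
p-value (two-sided) = 0.37852
At α=0.1: p ≥ α → fail to reject H₀

reject H₀: no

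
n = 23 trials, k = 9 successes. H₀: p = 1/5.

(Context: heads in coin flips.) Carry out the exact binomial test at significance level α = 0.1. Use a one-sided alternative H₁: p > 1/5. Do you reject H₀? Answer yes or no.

reject H₀: yes

Exact binomial: n=23, k=9, p₀=1/5=0.2000
P(X≥9) from Σ C(n,i)·p₀^i·(1−p₀)^(n−i)
p-value (one-sided, H₁ greater) = 0.02734
At α=0.1: p < α → reject H₀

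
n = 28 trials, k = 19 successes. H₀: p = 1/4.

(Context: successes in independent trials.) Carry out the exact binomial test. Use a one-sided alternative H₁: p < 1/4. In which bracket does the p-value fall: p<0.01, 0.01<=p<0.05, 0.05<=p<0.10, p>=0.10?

p-value bracket: p>=0.10

Exact binomial: n=28, k=19, p₀=1/4=0.2500
P(X≤19) from Σ C(n,i)·p₀^i·(1−p₀)^(n−i)
p-value (one-sided, H₁ less) = 1.00000
→ bracket: p>=0.10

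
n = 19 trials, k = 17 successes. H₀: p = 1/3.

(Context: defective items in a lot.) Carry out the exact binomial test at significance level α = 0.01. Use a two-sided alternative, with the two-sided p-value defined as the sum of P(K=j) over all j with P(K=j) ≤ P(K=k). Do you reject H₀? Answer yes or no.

reject H₀: yes

Exact binomial: n=19, k=17, p₀=1/3=0.3333
P(X=j) = C(n,j)·p₀^j·(1−p₀)^(n−j); p = Σ P(X=j) over j with P(X=j) ≤ P(X=17)
p-value (two-sided) = 0.00000
At α=0.01: p < α → reject H₀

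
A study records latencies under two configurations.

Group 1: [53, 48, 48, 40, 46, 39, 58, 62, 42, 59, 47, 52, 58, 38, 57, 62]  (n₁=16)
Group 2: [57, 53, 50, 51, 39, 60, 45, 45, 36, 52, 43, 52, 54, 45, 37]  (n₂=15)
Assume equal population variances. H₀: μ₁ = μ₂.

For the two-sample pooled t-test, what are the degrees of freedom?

df = n₁ + n₂ − 2 = 16 + 15 − 2 = 29

degrees of freedom = 29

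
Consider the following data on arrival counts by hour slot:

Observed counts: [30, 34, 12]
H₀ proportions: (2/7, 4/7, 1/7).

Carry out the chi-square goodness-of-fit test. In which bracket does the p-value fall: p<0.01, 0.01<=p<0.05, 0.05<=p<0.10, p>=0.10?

p-value bracket: 0.05<=p<0.10

n = 76; E_i = n·p_i = [21.71, 43.43, 10.86]
χ² = (30−21.71)²/21.71 + (34−43.43)²/43.43 + (12−10.86)²/10.86 = 5.3289
df = 2
p-value (upper-tail) = 0.06964
→ bracket: 0.05<=p<0.10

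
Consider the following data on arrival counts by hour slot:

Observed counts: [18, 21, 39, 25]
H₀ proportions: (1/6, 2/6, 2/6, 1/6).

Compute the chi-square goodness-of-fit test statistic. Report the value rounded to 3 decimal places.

n = 103; E_i = n·p_i = [17.17, 34.33, 34.33, 17.17]
χ² = (18−17.17)²/17.17 + (21−34.33)²/34.33 + (39−34.33)²/34.33 + (25−17.17)²/17.17 = 9.4272
df = 3

test statistic = 9.427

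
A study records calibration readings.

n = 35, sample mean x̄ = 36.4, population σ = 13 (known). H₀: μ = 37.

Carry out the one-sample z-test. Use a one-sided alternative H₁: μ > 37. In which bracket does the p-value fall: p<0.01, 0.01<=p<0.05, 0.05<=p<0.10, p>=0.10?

SE = σ/√n = 13/√35 = 2.1974
z = (x̄−μ₀)/SE = (36.4−37)/2.1974 = -0.2730
p-value (one-sided, H₁ greater) = 0.60759
→ bracket: p>=0.10

p-value bracket: p>=0.10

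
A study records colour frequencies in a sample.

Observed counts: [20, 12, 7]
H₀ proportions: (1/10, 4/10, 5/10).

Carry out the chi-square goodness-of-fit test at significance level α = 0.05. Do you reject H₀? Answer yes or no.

n = 39; E_i = n·p_i = [3.90, 15.60, 19.50]
χ² = (20−3.90)²/3.90 + (12−15.60)²/15.60 + (7−19.50)²/19.50 = 75.3077
df = 2
p-value (upper-tail) = 0.00000
At α=0.05: p < α → reject H₀

reject H₀: yes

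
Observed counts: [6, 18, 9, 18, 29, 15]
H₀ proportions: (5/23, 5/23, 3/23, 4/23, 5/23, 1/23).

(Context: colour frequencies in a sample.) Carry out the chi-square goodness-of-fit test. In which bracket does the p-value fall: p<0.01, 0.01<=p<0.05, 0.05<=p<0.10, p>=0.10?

p-value bracket: p<0.01

n = 95; E_i = n·p_i = [20.65, 20.65, 12.39, 16.52, 20.65, 4.13]
χ² = (6−20.65)²/20.65 + (18−20.65)²/20.65 + (9−12.39)²/12.39 + (18−16.52)²/16.52 + (29−20.65)²/20.65 + (15−4.13)²/4.13 = 43.7747
df = 5
p-value (upper-tail) = 0.00000
→ bracket: p<0.01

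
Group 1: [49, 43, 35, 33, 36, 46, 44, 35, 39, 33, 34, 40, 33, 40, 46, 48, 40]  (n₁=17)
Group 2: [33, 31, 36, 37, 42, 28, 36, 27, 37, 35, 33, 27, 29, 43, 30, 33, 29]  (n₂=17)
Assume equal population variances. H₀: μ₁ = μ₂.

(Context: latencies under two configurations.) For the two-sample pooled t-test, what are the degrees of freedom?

df = n₁ + n₂ − 2 = 17 + 17 − 2 = 32

degrees of freedom = 32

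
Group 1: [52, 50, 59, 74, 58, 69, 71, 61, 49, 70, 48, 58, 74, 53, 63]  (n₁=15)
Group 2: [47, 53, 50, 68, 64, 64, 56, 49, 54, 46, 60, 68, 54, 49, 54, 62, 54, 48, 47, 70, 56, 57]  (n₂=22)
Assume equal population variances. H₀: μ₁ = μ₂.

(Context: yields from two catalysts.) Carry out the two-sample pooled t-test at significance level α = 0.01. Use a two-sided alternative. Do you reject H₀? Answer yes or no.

x̄₁=60.600, s₁=9.202, n₁=15
x̄₂=55.909, s₂=7.400, n₂=22
s_p² = [14·9.202² + 21·7.400²]/35 = 66.7262
SE = √(s_p²·(1/15+1/22)) = 2.7352
t = (60.600−55.909)/2.7352 = 1.7150
df = 35
p-value (two-sided) = 0.09519
At α=0.01: p ≥ α → fail to reject H₀

reject H₀: no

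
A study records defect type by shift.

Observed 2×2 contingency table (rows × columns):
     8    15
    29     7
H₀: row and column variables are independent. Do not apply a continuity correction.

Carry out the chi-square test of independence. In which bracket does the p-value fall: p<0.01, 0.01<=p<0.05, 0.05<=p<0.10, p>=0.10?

p-value bracket: p<0.01

Row totals [23, 36], col totals [37, 22], n=59
χ² = (8−14.42)²/14.42 + (15−8.58)²/8.58 + (29−22.58)²/22.58 + (7−13.42)²/13.42 = 12.5741
df = 1
p-value (upper-tail) = 0.00039
→ bracket: p<0.01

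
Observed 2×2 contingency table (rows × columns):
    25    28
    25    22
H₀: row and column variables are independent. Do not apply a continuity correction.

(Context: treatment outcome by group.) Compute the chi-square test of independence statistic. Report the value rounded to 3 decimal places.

Row totals [53, 47], col totals [50, 50], n=100
χ² = (25−26.50)²/26.50 + (28−26.50)²/26.50 + (25−23.50)²/23.50 + (22−23.50)²/23.50 = 0.3613
df = 1

test statistic = 0.361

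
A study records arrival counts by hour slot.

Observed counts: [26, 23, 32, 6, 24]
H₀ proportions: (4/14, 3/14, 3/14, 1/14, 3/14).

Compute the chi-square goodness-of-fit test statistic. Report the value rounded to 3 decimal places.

test statistic = 4.363

n = 111; E_i = n·p_i = [31.71, 23.79, 23.79, 7.93, 23.79]
χ² = (26−31.71)²/31.71 + (23−23.79)²/23.79 + (32−23.79)²/23.79 + (6−7.93)²/7.93 + (24−23.79)²/23.79 = 4.3634
df = 4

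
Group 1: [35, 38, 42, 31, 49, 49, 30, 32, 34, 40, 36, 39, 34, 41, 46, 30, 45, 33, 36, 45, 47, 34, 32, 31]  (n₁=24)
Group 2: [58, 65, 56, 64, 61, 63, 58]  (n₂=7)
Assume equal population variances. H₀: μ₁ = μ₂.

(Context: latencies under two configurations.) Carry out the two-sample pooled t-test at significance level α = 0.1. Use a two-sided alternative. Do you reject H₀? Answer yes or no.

reject H₀: yes

x̄₁=37.875, s₁=6.265, n₁=24
x̄₂=60.714, s₂=3.450, n₂=7
s_p² = [23·6.265² + 6·3.450²]/29 = 33.5881
SE = √(s_p²·(1/24+1/7)) = 2.4895
t = (37.875−60.714)/2.4895 = -9.1741
df = 29
p-value (two-sided) = 0.00000
At α=0.1: p < α → reject H₀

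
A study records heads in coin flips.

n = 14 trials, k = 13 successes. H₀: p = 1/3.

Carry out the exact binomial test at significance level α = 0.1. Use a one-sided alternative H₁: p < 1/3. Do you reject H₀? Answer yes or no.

reject H₀: no

Exact binomial: n=14, k=13, p₀=1/3=0.3333
P(X≤13) from Σ C(n,i)·p₀^i·(1−p₀)^(n−i)
p-value (one-sided, H₁ less) = 1.00000
At α=0.1: p ≥ α → fail to reject H₀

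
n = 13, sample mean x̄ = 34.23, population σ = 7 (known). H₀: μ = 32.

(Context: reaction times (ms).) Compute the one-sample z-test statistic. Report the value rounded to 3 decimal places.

test statistic = 1.149

SE = σ/√n = 7/√13 = 1.9415
z = (x̄−μ₀)/SE = (34.23−32)/1.9415 = 1.1486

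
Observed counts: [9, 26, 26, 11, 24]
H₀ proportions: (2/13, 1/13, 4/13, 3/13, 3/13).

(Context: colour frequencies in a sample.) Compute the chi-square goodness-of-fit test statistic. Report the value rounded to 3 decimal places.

n = 96; E_i = n·p_i = [14.77, 7.38, 29.54, 22.15, 22.15]
χ² = (9−14.77)²/14.77 + (26−7.38)²/7.38 + (26−29.54)²/29.54 + (11−22.15)²/22.15 + (24−22.15)²/22.15 = 55.3733
df = 4

test statistic = 55.373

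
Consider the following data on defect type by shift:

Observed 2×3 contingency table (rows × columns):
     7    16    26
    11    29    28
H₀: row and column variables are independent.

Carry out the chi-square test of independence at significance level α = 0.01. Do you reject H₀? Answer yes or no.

Row totals [49, 68], col totals [18, 45, 54], n=117
χ² = (7−7.54)²/7.54 + (16−18.85)²/18.85 + (26−22.62)²/22.62 + (11−10.46)²/10.46 + (29−26.15)²/26.15 + (28−31.38)²/31.38 = 1.6773
df = 2
p-value (upper-tail) = 0.43230
At α=0.01: p ≥ α → fail to reject H₀

reject H₀: no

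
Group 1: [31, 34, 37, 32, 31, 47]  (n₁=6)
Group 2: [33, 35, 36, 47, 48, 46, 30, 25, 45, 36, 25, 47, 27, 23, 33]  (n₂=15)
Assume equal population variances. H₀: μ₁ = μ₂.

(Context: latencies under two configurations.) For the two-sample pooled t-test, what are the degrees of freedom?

degrees of freedom = 19

df = n₁ + n₂ − 2 = 6 + 15 − 2 = 19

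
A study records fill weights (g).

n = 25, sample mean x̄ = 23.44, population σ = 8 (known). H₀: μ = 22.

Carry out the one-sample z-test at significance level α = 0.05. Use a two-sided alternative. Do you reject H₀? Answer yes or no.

reject H₀: no

SE = σ/√n = 8/√25 = 1.6000
z = (x̄−μ₀)/SE = (23.44−22)/1.6000 = 0.9000
p-value (two-sided) = 0.36812
At α=0.05: p ≥ α → fail to reject H₀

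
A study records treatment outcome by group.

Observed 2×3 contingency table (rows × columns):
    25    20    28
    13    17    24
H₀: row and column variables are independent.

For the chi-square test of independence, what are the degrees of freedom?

df = (r−1)(c−1) = (2−1)·(3−1) = 2

degrees of freedom = 2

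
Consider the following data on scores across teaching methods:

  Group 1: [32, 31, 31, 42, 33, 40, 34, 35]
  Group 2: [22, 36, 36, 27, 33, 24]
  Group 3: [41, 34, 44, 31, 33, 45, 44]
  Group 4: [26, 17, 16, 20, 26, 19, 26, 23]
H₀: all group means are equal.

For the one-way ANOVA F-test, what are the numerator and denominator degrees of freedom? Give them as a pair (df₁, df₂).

degrees of freedom = [3, 25]

k = 4 groups, N = 29 total
df = (k−1, N−k) = (4−1, 29−4) = (3, 25)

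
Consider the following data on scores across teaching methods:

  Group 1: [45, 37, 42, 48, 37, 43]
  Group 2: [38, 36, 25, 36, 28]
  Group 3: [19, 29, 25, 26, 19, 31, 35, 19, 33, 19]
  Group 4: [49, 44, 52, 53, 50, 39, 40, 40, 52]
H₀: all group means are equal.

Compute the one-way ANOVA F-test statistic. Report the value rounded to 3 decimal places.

test statistic = 24.118

Group means [42.00, 32.60, 25.50, 46.56], grand mean 36.300
SSB = Σnᵢ(x̄ᵢ−x̄)² = 2376.378; SSW = ΣΣ(x−x̄ᵢ)² = 853.922
MSB = 2376.378/3 = 792.1259; MSW = 853.922/26 = 32.8432
F = MSB/MSW = 24.1184
df = (3, 26)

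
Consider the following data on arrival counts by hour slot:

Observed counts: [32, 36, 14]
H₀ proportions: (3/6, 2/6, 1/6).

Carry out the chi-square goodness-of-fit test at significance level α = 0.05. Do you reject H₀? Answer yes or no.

n = 82; E_i = n·p_i = [41.00, 27.33, 13.67]
χ² = (32−41.00)²/41.00 + (36−27.33)²/27.33 + (14−13.67)²/13.67 = 4.7317
df = 2
p-value (upper-tail) = 0.09387
At α=0.05: p ≥ α → fail to reject H₀

reject H₀: no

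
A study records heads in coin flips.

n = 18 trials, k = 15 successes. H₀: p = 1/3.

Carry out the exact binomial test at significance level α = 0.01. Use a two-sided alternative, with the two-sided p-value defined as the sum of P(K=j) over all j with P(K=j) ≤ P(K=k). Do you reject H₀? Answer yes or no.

reject H₀: yes

Exact binomial: n=18, k=15, p₀=1/3=0.3333
P(X=j) = C(n,j)·p₀^j·(1−p₀)^(n−j); p = Σ P(X=j) over j with P(X=j) ≤ P(X=15)
p-value (two-sided) = 0.00002
At α=0.01: p < α → reject H₀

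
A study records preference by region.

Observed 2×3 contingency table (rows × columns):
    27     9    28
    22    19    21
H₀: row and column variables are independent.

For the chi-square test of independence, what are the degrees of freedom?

df = (r−1)(c−1) = (2−1)·(3−1) = 2

degrees of freedom = 2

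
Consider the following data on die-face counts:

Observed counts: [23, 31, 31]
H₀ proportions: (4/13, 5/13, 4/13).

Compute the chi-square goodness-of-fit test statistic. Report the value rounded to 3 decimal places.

n = 85; E_i = n·p_i = [26.15, 32.69, 26.15]
χ² = (23−26.15)²/26.15 + (31−32.69)²/32.69 + (31−26.15)²/26.15 = 1.3659
df = 2

test statistic = 1.366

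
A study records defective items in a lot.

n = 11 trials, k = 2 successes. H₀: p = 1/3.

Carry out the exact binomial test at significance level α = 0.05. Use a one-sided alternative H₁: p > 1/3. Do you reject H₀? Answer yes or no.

Exact binomial: n=11, k=2, p₀=1/3=0.3333
P(X≥2) from Σ C(n,i)·p₀^i·(1−p₀)^(n−i)
p-value (one-sided, H₁ greater) = 0.92485
At α=0.05: p ≥ α → fail to reject H₀

reject H₀: no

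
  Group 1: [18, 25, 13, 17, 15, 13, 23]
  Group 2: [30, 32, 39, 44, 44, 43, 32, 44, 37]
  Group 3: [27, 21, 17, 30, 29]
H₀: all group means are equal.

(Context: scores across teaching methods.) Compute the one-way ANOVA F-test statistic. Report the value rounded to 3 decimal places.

test statistic = 29.844

Group means [17.71, 38.33, 24.80], grand mean 28.238
SSB = Σnᵢ(x̄ᵢ−x̄)² = 1751.581; SSW = ΣΣ(x−x̄ᵢ)² = 528.229
MSB = 1751.581/2 = 875.7905; MSW = 528.229/18 = 29.3460
F = MSB/MSW = 29.8436
df = (2, 18)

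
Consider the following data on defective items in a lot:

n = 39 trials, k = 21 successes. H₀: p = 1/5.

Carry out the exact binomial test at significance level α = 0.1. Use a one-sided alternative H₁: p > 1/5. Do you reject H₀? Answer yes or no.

reject H₀: yes

Exact binomial: n=39, k=21, p₀=1/5=0.2000
P(X≥21) from Σ C(n,i)·p₀^i·(1−p₀)^(n−i)
p-value (one-sided, H₁ greater) = 0.00000
At α=0.1: p < α → reject H₀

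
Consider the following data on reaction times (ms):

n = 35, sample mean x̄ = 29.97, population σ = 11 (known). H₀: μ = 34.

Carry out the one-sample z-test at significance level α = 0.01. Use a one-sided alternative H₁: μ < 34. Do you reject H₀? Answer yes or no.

reject H₀: no

SE = σ/√n = 11/√35 = 1.8593
z = (x̄−μ₀)/SE = (29.97−34)/1.8593 = -2.1674
p-value (one-sided, H₁ less) = 0.01510
At α=0.01: p ≥ α → fail to reject H₀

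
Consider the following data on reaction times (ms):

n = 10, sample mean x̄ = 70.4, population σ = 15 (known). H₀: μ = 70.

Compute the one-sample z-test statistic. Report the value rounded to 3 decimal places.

test statistic = 0.084

SE = σ/√n = 15/√10 = 4.7434
z = (x̄−μ₀)/SE = (70.4−70)/4.7434 = 0.0843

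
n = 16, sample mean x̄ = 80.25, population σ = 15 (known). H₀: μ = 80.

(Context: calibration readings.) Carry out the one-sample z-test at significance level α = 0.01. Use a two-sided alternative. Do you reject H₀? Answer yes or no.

reject H₀: no

SE = σ/√n = 15/√16 = 3.7500
z = (x̄−μ₀)/SE = (80.25−80)/3.7500 = 0.0667
p-value (two-sided) = 0.94685
At α=0.01: p ≥ α → fail to reject H₀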